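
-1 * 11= -11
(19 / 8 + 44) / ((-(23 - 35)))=371 / 96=3.86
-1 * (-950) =950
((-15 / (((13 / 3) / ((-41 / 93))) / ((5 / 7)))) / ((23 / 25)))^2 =5909765625 / 4209803689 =1.40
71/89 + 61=61.80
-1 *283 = -283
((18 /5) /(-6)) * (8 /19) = -24 /95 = -0.25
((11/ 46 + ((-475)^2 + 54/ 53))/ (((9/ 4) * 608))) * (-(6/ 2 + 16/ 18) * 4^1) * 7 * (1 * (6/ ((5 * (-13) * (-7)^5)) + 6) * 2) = -215510.66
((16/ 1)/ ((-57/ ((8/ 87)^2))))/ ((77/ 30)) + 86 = 952306202/ 11073447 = 86.00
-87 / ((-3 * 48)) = 29 / 48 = 0.60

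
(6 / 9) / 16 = 1 / 24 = 0.04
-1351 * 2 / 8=-1351 / 4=-337.75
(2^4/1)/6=8/3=2.67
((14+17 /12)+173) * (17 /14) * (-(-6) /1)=5491 /4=1372.75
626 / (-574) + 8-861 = -245124 / 287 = -854.09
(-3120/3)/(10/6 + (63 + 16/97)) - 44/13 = -2382212/122629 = -19.43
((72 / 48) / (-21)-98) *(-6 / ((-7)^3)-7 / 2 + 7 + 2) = -541.11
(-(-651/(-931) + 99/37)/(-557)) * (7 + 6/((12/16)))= 249120/2740997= 0.09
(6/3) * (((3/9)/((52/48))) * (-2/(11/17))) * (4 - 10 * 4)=9792/143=68.48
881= 881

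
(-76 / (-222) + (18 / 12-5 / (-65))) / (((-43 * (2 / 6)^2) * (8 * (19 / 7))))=-116319 / 6287632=-0.02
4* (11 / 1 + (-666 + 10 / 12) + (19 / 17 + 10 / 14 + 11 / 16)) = -3722209 / 1428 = -2606.59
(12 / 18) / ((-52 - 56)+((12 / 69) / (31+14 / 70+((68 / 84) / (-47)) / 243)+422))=860547553 / 405325092693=0.00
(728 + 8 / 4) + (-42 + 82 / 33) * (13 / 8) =665.79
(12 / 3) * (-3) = -12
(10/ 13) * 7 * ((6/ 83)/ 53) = 420/ 57187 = 0.01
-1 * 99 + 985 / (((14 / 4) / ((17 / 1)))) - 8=32741 / 7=4677.29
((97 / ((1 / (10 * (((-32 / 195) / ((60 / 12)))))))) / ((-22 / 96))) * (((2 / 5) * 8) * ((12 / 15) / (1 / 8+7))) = 50855936 / 1018875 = 49.91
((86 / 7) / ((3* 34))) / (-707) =-43 / 252399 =-0.00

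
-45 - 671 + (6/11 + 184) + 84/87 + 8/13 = -2197386/4147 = -529.87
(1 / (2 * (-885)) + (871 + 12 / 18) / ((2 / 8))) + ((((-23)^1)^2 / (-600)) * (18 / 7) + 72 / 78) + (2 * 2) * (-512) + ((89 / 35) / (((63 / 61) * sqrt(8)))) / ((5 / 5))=5429 * sqrt(2) / 8820 + 771698201 / 536900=1438.19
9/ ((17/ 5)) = 45/ 17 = 2.65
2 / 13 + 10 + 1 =145 / 13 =11.15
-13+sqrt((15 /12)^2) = -47 /4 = -11.75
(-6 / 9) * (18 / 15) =-4 / 5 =-0.80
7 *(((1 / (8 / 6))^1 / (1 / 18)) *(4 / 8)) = 47.25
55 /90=11 /18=0.61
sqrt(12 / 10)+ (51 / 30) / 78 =17 / 780+ sqrt(30) / 5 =1.12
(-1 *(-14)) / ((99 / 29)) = 406 / 99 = 4.10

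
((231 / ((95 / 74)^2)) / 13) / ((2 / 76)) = 409.70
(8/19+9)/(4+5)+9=1718/171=10.05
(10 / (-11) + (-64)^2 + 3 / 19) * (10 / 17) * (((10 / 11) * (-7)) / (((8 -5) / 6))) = -1198269800 / 39083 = -30659.62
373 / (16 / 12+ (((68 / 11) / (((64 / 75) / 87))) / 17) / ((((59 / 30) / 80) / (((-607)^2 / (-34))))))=-12345927 / 540929143993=-0.00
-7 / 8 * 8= -7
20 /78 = 10 /39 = 0.26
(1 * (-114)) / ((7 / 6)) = -684 / 7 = -97.71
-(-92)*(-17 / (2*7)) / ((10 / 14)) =-782 / 5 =-156.40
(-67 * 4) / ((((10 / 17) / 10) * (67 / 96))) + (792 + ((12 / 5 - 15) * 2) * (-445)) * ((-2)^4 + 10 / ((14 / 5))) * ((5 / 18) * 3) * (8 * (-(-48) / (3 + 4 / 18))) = 163302144 / 7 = 23328877.71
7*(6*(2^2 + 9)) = 546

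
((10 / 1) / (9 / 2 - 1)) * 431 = 8620 / 7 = 1231.43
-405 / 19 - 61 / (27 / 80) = -103655 / 513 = -202.06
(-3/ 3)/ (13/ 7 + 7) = -7/ 62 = -0.11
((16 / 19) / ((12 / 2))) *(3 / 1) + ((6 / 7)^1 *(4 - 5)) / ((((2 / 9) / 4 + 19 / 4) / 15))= -51872 / 23009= -2.25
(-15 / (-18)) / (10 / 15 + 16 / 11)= 11 / 28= 0.39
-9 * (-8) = 72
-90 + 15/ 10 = -177/ 2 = -88.50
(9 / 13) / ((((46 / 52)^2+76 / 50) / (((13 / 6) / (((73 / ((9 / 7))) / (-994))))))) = -10799100 / 946883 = -11.40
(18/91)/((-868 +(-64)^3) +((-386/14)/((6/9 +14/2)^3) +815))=-0.00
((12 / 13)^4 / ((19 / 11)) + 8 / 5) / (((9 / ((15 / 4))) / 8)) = 6.73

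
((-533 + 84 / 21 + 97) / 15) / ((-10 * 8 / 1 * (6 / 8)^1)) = 12 / 25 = 0.48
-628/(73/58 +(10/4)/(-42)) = -1529808/2921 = -523.73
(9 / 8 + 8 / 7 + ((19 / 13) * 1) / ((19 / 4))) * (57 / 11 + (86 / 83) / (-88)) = 13.32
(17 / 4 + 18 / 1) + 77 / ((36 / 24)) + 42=1387 / 12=115.58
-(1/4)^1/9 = -1/36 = -0.03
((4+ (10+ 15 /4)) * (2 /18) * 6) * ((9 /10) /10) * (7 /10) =1491 /2000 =0.75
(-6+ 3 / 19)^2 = 12321 / 361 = 34.13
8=8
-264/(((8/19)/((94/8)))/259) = -7632471/4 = -1908117.75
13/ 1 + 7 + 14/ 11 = 234/ 11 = 21.27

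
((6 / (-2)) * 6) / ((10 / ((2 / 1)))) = -3.60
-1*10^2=-100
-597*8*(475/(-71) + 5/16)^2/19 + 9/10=-156668932449/15324640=-10223.34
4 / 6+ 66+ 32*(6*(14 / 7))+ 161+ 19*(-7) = 1436 / 3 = 478.67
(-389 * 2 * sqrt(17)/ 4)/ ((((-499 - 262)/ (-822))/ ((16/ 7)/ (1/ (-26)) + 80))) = -17819.51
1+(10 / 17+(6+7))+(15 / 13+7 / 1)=5026 / 221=22.74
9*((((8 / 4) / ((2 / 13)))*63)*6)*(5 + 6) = 486486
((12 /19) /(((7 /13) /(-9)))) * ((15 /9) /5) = -468 /133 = -3.52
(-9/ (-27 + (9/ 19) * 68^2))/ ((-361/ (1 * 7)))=7/ 86773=0.00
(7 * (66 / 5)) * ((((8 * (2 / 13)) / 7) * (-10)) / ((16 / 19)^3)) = -226347 / 832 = -272.05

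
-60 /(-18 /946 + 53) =-1419 /1253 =-1.13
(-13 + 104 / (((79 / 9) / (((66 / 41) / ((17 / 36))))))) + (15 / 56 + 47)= 230206313 / 3083528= 74.66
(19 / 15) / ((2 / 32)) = 304 / 15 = 20.27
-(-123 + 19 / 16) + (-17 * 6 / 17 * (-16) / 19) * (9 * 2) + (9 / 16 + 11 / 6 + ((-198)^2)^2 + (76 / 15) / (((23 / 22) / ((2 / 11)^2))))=1536953831.32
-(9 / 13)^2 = -81 / 169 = -0.48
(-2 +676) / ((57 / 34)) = 22916 / 57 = 402.04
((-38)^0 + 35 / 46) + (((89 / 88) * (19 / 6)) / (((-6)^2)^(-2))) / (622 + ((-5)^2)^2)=3211299 / 630982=5.09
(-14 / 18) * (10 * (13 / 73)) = -1.39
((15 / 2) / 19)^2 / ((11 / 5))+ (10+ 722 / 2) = 371.07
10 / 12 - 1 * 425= -2545 / 6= -424.17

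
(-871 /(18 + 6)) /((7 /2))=-871 /84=-10.37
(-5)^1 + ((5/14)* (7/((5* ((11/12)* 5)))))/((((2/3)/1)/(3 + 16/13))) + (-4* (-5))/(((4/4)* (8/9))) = 473/26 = 18.19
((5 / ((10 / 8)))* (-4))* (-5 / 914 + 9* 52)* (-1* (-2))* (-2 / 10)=6843952 / 2285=2995.16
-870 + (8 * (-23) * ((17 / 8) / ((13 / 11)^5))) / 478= -154468877921 / 177478054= -870.35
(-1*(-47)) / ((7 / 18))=846 / 7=120.86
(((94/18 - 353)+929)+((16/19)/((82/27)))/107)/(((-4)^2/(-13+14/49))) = -38805912343/84019824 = -461.87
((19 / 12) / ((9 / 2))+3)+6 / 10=1067 / 270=3.95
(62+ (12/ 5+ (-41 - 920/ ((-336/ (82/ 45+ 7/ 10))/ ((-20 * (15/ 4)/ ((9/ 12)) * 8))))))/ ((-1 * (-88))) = -5198887/ 83160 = -62.52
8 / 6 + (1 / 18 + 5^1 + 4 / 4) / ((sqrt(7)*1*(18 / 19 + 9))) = 2071*sqrt(7) / 23814 + 4 / 3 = 1.56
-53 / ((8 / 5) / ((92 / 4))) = -6095 / 8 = -761.88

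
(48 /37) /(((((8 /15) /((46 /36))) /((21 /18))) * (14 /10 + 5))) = 0.57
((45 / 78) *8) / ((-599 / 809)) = -48540 / 7787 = -6.23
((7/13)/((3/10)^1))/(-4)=-35/78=-0.45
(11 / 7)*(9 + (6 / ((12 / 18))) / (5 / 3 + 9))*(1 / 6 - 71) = -70125 / 64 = -1095.70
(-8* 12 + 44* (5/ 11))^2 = 5776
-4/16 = -1/4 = -0.25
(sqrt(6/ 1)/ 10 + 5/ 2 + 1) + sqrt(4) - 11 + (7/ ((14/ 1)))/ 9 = -49/ 9 + sqrt(6)/ 10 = -5.20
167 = 167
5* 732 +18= 3678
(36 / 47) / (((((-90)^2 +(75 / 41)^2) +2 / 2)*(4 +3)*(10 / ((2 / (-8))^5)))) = -15129 / 11474177469440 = -0.00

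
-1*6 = -6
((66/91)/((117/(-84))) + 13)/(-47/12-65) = -25308/139763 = -0.18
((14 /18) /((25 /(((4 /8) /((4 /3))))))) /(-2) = -7 /1200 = -0.01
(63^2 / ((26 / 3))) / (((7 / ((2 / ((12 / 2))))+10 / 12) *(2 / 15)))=535815 / 3406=157.32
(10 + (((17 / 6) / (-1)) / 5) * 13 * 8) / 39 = -1.25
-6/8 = -3/4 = -0.75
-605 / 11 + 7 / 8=-433 / 8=-54.12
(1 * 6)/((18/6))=2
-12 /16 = -0.75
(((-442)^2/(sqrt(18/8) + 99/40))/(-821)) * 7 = -54701920/130539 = -419.05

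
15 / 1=15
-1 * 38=-38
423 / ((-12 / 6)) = -423 / 2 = -211.50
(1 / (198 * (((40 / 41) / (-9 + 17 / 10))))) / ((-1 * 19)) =2993 / 1504800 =0.00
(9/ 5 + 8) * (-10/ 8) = -49/ 4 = -12.25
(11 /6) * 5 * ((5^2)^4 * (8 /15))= 17187500 /9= 1909722.22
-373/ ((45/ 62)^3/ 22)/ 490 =-977859784/ 22325625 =-43.80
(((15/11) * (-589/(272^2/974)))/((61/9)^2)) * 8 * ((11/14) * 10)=-1742571225/120441328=-14.47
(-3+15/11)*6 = -108/11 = -9.82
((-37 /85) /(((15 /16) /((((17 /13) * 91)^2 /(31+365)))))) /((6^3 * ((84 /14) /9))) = -30821 /267300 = -0.12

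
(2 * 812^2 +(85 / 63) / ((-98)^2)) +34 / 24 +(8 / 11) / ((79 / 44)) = 31516098607043 / 23899554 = 1318689.82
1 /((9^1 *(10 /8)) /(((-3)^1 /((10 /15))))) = -2 /5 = -0.40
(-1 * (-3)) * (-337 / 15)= -337 / 5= -67.40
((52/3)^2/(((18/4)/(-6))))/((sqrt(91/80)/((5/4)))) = -4160 * sqrt(455)/189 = -469.50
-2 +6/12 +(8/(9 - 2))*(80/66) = -53/462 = -0.11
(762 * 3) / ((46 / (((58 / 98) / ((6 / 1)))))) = 4.90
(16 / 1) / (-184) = -2 / 23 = -0.09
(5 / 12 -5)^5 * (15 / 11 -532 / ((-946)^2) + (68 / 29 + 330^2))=-20409319806390625 / 92657088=-220267226.68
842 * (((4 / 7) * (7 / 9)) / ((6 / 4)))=6736 / 27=249.48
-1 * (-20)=20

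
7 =7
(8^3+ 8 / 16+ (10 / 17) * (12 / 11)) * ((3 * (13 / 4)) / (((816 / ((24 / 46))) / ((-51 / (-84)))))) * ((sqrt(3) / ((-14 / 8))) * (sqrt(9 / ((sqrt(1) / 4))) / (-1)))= 22454055 * sqrt(3) / 3371984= 11.53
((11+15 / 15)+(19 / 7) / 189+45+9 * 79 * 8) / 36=3800327 / 23814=159.58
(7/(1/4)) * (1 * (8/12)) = 56/3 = 18.67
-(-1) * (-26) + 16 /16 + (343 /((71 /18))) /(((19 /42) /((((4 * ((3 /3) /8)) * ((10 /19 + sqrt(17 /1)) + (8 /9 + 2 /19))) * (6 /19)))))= 10298635 /486989 + 777924 * sqrt(17) /25631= 146.29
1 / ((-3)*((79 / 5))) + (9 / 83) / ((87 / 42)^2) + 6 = 99328919 / 16543311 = 6.00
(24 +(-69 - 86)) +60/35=-905/7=-129.29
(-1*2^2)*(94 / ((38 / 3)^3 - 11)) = -10152 / 54575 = -0.19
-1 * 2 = -2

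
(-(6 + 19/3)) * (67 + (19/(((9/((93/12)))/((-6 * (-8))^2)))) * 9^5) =-82358713327/3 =-27452904442.33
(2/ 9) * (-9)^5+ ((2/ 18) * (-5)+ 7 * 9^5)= 3601984/ 9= 400220.44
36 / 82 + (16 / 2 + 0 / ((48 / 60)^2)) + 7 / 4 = 1671 / 164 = 10.19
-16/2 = -8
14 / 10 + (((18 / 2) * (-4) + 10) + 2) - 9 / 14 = -1627 / 70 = -23.24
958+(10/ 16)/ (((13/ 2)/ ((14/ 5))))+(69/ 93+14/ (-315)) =34781723/ 36270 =958.97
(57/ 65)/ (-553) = -57/ 35945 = -0.00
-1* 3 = -3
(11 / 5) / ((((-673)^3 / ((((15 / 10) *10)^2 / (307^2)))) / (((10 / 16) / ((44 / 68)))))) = -3825 / 229832759048264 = -0.00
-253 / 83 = -3.05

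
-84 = -84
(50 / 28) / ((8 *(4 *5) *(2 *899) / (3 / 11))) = 15 / 8860544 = 0.00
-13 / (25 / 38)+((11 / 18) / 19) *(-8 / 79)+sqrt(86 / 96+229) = -6674546 / 337725+sqrt(33105) / 12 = -4.60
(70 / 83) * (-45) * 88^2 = -24393600 / 83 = -293898.80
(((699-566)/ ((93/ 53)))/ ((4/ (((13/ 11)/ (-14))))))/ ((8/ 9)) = -39273/ 21824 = -1.80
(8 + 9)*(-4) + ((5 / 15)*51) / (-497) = -33813 / 497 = -68.03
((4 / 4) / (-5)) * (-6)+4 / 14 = 52 / 35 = 1.49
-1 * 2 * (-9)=18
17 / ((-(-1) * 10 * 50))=17 / 500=0.03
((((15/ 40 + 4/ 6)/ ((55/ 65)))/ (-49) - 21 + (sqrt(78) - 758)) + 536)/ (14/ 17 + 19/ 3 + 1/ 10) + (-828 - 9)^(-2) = -187206534101789/ 5590089453564 + 510 * sqrt(78)/ 3701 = -32.27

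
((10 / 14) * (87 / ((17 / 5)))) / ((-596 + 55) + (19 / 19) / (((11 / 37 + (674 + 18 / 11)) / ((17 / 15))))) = -8975300625 / 265663948564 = -0.03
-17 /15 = -1.13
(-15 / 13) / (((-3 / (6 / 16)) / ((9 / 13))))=135 / 1352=0.10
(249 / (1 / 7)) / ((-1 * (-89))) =19.58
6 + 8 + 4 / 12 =43 / 3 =14.33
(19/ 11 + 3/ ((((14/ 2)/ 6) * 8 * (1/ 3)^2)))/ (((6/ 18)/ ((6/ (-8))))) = -10.40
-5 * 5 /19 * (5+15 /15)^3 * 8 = -43200 /19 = -2273.68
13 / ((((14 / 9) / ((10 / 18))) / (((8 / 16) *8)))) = 130 / 7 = 18.57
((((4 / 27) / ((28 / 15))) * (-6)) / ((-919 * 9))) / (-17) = -10 / 2952747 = -0.00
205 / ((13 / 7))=1435 / 13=110.38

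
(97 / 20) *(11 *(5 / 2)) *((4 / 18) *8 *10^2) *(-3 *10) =-2134000 / 3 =-711333.33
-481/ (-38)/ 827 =481/ 31426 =0.02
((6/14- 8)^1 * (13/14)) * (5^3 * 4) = -3515.31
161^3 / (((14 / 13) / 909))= 3522547255.50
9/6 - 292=-581/2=-290.50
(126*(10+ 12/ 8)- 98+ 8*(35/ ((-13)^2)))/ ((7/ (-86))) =-2808502/ 169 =-16618.36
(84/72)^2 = 49/36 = 1.36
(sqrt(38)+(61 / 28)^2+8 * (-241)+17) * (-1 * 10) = 7472515 / 392- 10 * sqrt(38) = 19000.89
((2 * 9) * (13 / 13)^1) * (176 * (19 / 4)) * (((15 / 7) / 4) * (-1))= -56430 / 7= -8061.43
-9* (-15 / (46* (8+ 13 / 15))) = 2025 / 6118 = 0.33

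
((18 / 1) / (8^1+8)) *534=2403 / 4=600.75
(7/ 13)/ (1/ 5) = 35/ 13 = 2.69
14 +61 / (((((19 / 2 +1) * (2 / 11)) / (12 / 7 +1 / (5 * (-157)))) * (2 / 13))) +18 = 387.78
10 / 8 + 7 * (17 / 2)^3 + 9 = 34473 / 8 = 4309.12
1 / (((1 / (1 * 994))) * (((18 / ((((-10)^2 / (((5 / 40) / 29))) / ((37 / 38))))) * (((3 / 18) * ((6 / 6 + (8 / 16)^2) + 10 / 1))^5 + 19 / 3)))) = 14357469593600 / 321979587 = 44591.24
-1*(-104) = 104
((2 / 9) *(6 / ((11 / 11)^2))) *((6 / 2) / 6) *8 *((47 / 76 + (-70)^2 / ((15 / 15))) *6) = 2979576 / 19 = 156819.79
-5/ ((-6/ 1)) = 5/ 6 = 0.83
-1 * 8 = -8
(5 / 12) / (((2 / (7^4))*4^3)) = 12005 / 1536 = 7.82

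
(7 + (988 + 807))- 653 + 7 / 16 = 1149.44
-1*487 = -487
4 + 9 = 13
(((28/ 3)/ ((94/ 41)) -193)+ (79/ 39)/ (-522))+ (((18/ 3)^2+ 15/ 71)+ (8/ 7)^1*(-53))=-101429947981/ 475542522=-213.29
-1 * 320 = -320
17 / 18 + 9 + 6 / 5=1003 / 90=11.14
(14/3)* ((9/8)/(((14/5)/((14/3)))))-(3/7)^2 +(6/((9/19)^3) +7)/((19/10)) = 37973183/904932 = 41.96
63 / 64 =0.98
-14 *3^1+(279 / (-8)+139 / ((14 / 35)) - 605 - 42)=-3011 / 8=-376.38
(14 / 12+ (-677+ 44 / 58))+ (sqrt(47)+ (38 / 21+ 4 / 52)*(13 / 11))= -3004927 / 4466+ sqrt(47)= -665.99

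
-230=-230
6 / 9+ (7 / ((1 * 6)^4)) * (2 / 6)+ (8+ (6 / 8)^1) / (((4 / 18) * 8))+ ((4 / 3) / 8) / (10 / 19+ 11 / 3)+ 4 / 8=22785107 / 3716928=6.13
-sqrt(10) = -3.16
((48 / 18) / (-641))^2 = 64 / 3697929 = 0.00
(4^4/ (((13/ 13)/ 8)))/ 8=256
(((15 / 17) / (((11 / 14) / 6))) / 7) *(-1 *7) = -1260 / 187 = -6.74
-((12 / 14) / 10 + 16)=-563 / 35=-16.09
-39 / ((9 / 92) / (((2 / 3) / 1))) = -2392 / 9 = -265.78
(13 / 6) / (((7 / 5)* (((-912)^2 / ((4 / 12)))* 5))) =0.00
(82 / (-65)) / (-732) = 41 / 23790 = 0.00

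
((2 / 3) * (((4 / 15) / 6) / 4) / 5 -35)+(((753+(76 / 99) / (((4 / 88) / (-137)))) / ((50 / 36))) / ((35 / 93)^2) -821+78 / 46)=-167140927426 / 19018125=-8788.51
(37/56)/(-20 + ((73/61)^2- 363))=-137677/79509584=-0.00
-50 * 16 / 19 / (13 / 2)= -1600 / 247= -6.48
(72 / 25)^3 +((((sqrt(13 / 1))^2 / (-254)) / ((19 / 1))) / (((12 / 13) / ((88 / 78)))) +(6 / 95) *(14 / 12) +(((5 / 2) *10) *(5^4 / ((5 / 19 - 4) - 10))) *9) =-201004550879047 / 19681031250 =-10213.11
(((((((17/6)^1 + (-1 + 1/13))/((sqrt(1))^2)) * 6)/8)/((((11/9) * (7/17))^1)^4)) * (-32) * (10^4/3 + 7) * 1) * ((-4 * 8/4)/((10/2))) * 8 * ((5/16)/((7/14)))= 793412598417696/41544503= 19097896.02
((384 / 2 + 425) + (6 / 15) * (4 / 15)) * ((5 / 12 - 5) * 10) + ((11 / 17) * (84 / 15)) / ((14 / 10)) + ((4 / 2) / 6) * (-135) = -28326.47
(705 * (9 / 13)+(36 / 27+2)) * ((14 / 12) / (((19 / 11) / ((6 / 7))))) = 210815 / 741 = 284.50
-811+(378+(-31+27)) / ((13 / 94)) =24613 / 13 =1893.31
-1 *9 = -9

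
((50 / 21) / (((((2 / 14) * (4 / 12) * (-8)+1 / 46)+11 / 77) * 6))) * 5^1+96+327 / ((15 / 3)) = 477239 / 3135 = 152.23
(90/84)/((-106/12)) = -45/371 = -0.12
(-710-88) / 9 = -266 / 3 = -88.67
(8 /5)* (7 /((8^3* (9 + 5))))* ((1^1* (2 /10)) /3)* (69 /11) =23 /35200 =0.00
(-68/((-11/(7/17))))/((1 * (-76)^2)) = 0.00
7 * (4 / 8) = 7 / 2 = 3.50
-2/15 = -0.13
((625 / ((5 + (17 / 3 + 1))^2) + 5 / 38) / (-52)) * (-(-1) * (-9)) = 79155 / 96824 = 0.82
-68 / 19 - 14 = -334 / 19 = -17.58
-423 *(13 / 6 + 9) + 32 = -9383 / 2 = -4691.50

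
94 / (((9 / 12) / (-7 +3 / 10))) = -12596 / 15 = -839.73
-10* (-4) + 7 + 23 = 70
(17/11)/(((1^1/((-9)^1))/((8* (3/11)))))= -3672/121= -30.35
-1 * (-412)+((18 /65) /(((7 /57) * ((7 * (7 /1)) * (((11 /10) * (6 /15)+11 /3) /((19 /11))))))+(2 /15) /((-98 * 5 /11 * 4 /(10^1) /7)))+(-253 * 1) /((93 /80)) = 341286745003 /1756199445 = 194.33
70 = 70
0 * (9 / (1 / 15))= 0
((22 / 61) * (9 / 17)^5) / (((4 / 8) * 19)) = 2598156 / 1645614263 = 0.00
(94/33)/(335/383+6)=36002/86889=0.41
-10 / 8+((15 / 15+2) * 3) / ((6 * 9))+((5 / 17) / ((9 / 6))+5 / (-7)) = -2287 / 1428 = -1.60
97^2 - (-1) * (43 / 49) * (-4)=460869 / 49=9405.49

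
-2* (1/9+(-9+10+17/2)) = -173/9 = -19.22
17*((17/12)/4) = 289/48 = 6.02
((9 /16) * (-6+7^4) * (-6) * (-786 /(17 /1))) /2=25413345 /136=186862.83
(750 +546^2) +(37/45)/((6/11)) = 80694227/270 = 298867.51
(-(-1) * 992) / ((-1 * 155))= -32 / 5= -6.40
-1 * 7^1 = -7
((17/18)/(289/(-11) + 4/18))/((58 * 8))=-187/2393312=-0.00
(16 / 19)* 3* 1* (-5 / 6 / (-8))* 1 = 5 / 19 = 0.26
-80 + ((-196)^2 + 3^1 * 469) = 39743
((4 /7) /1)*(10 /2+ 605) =2440 /7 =348.57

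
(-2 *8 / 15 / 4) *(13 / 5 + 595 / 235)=-1608 / 1175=-1.37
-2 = -2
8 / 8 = 1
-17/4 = -4.25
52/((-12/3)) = -13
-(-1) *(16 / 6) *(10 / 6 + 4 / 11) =536 / 99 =5.41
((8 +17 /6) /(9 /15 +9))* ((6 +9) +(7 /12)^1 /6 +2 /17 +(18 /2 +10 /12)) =9964175 /352512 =28.27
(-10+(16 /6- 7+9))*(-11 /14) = 4.19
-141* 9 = -1269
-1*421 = -421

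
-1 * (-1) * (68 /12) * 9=51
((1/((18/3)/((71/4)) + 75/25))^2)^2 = 25411681/3154956561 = 0.01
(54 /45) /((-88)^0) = 6 /5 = 1.20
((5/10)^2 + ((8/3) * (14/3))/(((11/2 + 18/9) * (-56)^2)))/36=0.01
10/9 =1.11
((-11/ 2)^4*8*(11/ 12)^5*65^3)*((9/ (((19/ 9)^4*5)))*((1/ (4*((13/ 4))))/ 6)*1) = 806948648552475/ 533794816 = 1511720.65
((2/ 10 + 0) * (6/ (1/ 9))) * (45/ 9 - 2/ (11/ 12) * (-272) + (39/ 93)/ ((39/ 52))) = 11030238/ 1705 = 6469.35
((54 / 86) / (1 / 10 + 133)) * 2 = 540 / 57233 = 0.01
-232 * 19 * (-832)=3667456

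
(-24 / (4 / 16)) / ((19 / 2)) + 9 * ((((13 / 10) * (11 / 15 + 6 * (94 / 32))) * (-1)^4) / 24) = -70259 / 60800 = -1.16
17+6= 23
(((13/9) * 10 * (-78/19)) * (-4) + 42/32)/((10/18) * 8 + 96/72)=652551/15808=41.28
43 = 43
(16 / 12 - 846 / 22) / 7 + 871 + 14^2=35036 / 33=1061.70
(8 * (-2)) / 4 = -4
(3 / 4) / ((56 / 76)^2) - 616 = -614.62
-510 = -510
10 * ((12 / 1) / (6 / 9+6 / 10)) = 1800 / 19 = 94.74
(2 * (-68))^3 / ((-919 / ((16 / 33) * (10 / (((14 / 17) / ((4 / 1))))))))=13684080640 / 212289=64459.68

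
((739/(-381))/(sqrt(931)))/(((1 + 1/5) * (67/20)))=-36950 * sqrt(19)/10185273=-0.02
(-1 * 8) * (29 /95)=-232 /95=-2.44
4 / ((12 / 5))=5 / 3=1.67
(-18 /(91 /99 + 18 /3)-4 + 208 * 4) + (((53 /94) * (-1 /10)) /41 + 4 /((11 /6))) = 48065605273 /58079780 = 827.58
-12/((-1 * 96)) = 1/8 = 0.12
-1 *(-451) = 451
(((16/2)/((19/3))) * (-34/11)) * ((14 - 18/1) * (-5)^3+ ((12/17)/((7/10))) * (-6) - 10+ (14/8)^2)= -2781813/1463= -1901.44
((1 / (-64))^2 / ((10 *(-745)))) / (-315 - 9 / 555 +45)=37 / 304865157120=0.00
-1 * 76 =-76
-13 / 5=-2.60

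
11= 11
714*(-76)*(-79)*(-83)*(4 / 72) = -59301508 / 3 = -19767169.33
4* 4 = 16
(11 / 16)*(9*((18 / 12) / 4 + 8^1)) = 6633 / 128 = 51.82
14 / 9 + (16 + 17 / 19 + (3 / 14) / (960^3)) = 18.45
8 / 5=1.60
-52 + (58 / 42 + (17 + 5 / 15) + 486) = 3169 / 7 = 452.71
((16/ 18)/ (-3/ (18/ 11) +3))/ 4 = 4/ 21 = 0.19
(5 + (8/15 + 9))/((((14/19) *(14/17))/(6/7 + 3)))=316863/3430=92.38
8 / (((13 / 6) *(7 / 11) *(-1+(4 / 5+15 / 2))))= 5280 / 6643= 0.79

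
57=57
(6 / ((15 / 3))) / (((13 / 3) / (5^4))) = 2250 / 13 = 173.08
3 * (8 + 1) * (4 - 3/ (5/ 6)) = 54/ 5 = 10.80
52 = 52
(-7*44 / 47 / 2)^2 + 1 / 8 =191937 / 17672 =10.86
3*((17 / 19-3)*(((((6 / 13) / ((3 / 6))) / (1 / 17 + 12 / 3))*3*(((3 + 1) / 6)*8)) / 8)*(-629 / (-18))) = -1710880 / 17043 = -100.39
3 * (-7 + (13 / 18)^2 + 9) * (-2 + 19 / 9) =817 / 972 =0.84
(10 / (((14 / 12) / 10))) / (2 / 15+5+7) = 4500 / 637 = 7.06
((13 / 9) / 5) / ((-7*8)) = -13 / 2520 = -0.01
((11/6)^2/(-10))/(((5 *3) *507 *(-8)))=121/21902400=0.00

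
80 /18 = 40 /9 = 4.44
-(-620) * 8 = 4960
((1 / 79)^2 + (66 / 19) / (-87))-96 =-330260687 / 3438791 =-96.04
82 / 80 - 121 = -4799 / 40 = -119.98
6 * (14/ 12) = 7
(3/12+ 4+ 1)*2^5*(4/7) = 96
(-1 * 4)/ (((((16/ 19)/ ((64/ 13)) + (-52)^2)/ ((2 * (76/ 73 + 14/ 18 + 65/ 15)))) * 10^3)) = -307192/ 16878083625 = -0.00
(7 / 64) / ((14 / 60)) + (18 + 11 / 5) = 3307 / 160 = 20.67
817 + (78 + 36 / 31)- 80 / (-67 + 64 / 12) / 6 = 1028145 / 1147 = 896.38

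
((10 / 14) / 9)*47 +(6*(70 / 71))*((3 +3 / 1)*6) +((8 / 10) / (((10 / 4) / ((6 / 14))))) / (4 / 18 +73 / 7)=16260051043 / 75034575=216.70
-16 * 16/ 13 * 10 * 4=-787.69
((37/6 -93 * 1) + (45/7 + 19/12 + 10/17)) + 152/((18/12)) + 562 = 835523/1428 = 585.10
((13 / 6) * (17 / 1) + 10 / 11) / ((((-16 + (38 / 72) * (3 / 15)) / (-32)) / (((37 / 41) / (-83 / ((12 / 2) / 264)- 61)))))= -1882560 / 101934569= -0.02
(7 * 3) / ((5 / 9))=189 / 5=37.80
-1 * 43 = -43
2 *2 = 4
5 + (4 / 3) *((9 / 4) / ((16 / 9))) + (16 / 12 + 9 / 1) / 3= 10.13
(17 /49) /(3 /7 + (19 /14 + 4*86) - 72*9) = -34 /29617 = -0.00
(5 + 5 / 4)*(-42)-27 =-579 / 2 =-289.50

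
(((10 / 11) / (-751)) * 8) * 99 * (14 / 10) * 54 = -54432 / 751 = -72.48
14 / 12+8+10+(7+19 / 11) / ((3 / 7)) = 2609 / 66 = 39.53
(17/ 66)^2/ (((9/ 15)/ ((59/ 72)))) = 85255/ 940896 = 0.09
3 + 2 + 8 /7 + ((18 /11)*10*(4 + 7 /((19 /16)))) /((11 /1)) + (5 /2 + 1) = 784125 /32186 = 24.36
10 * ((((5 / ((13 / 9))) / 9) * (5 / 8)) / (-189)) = -0.01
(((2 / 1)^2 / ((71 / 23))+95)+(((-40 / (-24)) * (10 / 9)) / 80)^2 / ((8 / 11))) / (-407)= -2551916101 / 10785747456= -0.24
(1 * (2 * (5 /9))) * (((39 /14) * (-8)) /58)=-260 /609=-0.43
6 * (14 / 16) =21 / 4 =5.25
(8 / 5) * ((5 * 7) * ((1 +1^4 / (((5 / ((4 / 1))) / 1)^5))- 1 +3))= 582344 / 3125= 186.35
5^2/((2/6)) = 75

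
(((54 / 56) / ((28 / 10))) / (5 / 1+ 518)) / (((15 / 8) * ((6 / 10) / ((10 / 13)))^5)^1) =312500000 / 256908394197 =0.00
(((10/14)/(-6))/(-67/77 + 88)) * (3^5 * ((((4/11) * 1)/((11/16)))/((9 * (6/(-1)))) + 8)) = -195780/73799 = -2.65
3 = 3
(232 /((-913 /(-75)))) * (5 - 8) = -57.17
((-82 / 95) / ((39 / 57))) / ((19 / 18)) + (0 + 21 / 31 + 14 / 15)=9547 / 22971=0.42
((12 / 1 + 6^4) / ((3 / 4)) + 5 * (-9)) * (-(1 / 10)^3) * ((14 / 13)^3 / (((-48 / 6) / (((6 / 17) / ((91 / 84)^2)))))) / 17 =62937756 / 13412959625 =0.00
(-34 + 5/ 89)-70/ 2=-6136/ 89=-68.94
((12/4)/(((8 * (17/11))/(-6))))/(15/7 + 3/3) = -63/136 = -0.46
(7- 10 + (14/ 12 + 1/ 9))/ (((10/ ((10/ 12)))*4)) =-31/ 864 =-0.04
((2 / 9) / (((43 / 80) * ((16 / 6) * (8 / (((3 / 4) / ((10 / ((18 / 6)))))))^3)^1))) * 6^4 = 19683 / 4403200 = 0.00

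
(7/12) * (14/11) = 49/66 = 0.74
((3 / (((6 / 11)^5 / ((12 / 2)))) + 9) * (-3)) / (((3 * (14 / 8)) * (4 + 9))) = -164939 / 9828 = -16.78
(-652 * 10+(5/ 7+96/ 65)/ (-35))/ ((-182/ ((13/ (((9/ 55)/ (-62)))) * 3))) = -35406710977/ 66885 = -529366.99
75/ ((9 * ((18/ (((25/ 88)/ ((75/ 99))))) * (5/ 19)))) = 95/ 144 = 0.66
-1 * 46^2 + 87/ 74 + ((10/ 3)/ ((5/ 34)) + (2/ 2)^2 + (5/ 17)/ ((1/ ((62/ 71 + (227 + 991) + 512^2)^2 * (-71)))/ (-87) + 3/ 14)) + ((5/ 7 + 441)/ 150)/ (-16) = -1439587531069304051321923/ 688808027027272198200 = -2089.97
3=3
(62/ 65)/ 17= 62/ 1105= 0.06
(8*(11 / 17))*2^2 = 352 / 17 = 20.71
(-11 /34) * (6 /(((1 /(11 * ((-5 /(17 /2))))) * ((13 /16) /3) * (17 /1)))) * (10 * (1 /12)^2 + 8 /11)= 138820 /63869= 2.17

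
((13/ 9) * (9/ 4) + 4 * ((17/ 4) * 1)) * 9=729/ 4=182.25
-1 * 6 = -6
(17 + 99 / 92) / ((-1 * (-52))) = 1663 / 4784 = 0.35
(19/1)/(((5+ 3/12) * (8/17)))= 323/42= 7.69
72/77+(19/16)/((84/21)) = 6071/4928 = 1.23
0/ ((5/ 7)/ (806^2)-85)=0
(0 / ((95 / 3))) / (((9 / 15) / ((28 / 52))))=0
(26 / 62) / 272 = 13 / 8432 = 0.00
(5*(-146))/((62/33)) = -12045/31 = -388.55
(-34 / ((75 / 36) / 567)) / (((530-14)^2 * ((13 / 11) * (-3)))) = 11781 / 1201850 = 0.01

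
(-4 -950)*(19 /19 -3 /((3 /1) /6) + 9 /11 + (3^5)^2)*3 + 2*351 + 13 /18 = -33459142249 /198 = -168985566.91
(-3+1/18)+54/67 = -2579/1206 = -2.14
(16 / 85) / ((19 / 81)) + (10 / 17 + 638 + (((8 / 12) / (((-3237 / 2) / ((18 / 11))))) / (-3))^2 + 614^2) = 773242976520590404 / 2047591395135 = 377635.39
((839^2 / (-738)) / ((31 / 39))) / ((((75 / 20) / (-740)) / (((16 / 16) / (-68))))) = -677172002 / 194463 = -3482.27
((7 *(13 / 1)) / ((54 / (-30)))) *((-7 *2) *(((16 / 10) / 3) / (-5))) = -10192 / 135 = -75.50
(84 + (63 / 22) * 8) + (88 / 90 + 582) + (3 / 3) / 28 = 9562327 / 13860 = 689.92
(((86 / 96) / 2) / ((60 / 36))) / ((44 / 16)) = 43 / 440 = 0.10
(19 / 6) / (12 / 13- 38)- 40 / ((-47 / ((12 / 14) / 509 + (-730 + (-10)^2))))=-259706407987 / 484297212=-536.25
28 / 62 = 14 / 31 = 0.45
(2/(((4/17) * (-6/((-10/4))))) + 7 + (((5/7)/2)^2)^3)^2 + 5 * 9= 79685245563734281/510245211377664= 156.17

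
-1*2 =-2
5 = 5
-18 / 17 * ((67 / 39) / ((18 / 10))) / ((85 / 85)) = -670 / 663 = -1.01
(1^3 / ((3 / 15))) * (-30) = -150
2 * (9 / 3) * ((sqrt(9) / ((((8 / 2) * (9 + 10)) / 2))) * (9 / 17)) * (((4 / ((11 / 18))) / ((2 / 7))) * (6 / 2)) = 61236 / 3553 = 17.24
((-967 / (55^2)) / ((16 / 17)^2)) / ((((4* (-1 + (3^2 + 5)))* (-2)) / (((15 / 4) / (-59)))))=-838389 / 3801374720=-0.00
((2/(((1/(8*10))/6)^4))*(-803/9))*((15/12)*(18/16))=-13320806400000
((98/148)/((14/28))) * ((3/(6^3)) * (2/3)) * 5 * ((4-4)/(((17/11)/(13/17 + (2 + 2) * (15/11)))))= 0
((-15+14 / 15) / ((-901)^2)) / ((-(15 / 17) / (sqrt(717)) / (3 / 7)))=211 * sqrt(717) / 25070325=0.00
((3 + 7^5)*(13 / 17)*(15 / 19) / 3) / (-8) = -546325 / 1292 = -422.85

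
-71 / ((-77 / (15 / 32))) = 1065 / 2464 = 0.43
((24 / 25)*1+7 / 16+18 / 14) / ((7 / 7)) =7513 / 2800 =2.68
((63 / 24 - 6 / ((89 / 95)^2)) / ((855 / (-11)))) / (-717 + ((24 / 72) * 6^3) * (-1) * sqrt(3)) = -77952479 / 1000390932840 + 326161 * sqrt(3) / 41682955535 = -0.00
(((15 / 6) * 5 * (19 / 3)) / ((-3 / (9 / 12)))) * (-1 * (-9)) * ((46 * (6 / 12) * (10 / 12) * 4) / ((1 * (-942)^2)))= -0.02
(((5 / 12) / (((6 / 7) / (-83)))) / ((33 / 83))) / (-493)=241115 / 1171368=0.21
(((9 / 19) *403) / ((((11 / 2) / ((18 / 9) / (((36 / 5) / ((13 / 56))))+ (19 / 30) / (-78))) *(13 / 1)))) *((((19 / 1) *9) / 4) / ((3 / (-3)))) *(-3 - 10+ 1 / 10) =82.99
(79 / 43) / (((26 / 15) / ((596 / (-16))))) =-176565 / 4472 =-39.48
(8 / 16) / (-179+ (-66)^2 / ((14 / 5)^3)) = 0.03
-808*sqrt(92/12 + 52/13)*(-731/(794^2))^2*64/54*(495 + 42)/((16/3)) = -9660712519*sqrt(105)/223565371929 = -0.44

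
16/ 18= 8/ 9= 0.89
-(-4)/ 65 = 4/ 65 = 0.06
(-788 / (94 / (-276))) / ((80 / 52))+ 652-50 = 494888 / 235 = 2105.91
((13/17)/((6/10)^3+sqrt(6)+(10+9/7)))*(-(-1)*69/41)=232323000/1982152093 - 686765625*sqrt(6)/67393171162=0.09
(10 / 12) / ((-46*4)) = -5 / 1104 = -0.00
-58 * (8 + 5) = -754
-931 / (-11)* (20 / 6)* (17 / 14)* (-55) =-56525 / 3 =-18841.67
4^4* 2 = 512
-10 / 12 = -5 / 6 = -0.83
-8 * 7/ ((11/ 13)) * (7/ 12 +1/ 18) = -4186/ 99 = -42.28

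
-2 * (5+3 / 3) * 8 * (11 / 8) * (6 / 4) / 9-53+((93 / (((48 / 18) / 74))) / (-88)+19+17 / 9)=-264331 / 3168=-83.44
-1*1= -1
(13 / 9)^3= 2197 / 729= 3.01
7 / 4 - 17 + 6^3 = 803 / 4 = 200.75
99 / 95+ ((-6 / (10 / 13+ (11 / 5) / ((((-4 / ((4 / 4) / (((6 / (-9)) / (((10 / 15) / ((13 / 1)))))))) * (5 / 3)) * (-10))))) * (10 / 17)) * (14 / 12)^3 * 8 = -8321129851 / 144870345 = -57.44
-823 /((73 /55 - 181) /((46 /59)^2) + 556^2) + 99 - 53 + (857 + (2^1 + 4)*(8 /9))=48971987325665 /53914272657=908.33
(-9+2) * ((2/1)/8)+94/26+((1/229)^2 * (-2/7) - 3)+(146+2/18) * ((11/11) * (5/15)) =24516636661/515390148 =47.57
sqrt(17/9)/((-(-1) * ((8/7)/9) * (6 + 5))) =21 * sqrt(17)/88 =0.98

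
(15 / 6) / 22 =5 / 44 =0.11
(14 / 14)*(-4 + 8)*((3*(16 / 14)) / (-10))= -48 / 35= -1.37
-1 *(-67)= 67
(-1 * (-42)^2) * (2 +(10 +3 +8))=-40572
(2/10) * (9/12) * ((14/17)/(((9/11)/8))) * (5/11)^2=140/561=0.25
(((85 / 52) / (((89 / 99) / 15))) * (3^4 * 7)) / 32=71569575 / 148096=483.26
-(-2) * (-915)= -1830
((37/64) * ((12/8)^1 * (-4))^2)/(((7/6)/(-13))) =-12987/56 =-231.91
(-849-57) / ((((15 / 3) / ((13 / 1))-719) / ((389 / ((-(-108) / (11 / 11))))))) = 763607 / 168156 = 4.54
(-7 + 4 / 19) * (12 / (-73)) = 1548 / 1387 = 1.12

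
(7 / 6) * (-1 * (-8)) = 28 / 3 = 9.33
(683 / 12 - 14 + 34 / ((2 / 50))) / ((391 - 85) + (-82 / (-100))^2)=6696875 / 2300043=2.91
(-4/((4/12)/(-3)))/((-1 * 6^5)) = -1/216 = -0.00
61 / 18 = 3.39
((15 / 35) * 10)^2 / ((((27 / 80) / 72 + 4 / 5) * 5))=4.57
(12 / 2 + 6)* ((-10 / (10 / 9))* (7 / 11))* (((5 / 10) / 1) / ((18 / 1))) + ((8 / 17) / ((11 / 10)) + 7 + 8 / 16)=2251 / 374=6.02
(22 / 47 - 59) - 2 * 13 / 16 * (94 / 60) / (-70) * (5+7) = -3822683 / 65800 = -58.10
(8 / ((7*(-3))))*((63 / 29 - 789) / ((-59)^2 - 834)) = 60848 / 537341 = 0.11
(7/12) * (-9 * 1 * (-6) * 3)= 189/2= 94.50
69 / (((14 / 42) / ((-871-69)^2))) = 182905200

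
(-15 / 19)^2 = 225 / 361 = 0.62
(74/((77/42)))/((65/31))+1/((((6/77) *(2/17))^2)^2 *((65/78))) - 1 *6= 419850483384767/2471040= 169908412.40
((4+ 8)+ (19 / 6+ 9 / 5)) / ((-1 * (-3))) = 509 / 90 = 5.66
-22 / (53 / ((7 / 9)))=-154 / 477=-0.32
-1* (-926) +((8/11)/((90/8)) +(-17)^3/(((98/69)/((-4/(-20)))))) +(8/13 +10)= 154409389/630630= 244.85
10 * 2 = 20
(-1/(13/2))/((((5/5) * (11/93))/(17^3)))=-913818/143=-6390.34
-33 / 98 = -0.34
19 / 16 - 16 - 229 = -3901 / 16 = -243.81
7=7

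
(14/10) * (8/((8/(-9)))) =-63/5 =-12.60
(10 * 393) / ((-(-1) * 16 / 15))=29475 / 8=3684.38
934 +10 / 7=6548 / 7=935.43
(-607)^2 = 368449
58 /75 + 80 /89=11162 /6675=1.67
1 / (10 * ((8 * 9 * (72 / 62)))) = 31 / 25920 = 0.00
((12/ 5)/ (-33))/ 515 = -0.00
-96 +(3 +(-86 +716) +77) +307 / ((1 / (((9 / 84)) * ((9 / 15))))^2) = 12059267 / 19600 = 615.27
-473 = -473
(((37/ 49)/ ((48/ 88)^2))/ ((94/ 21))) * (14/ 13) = 4477/ 7332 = 0.61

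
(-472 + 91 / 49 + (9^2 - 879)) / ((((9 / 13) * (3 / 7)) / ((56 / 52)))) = -41426 / 9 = -4602.89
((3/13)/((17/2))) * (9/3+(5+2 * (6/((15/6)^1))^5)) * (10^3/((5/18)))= 16346.85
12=12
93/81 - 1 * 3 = -50/27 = -1.85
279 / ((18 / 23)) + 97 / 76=27191 / 76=357.78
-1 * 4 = -4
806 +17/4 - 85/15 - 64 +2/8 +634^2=2416181/6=402696.83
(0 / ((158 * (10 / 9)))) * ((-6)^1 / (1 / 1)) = 0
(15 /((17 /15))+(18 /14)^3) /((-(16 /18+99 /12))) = -3224448 /1918399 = -1.68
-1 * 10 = -10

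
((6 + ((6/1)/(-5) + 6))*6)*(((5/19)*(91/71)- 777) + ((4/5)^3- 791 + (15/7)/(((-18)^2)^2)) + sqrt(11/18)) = -64729093857691/637402500 + 54*sqrt(22)/5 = -101500.71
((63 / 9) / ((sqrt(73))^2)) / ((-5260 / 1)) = -7 / 383980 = -0.00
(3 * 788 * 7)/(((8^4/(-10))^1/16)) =-646.41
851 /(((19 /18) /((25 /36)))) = 21275 /38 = 559.87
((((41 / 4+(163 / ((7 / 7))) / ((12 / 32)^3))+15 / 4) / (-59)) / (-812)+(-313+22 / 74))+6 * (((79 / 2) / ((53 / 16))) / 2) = -351144906727 / 1268292438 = -276.86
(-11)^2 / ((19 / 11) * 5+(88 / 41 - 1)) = 54571 / 4412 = 12.37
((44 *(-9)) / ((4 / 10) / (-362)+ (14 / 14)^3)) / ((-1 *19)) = 89595 / 4294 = 20.87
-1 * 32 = -32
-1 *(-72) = 72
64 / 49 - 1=15 / 49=0.31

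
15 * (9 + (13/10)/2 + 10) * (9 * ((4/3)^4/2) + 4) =5371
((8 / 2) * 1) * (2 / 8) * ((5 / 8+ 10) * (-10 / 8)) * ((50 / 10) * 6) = -6375 / 16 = -398.44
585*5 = 2925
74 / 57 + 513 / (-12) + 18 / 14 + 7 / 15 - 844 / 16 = -368873 / 3990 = -92.45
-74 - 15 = -89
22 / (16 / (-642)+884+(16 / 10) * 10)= 3531 / 144446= 0.02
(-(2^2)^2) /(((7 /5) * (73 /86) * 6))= -3440 /1533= -2.24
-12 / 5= -2.40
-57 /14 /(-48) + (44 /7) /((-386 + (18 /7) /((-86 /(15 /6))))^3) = 0.08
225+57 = 282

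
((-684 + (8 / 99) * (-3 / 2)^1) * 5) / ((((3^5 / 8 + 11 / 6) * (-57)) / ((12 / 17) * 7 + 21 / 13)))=25656960 / 2100241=12.22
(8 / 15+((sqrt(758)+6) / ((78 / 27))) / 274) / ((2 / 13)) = 9 * sqrt(758) / 1096+28901 / 8220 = 3.74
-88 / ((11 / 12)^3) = -13824 / 121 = -114.25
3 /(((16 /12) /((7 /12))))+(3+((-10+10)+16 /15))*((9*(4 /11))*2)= 24579 /880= 27.93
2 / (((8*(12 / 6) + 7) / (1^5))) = 0.09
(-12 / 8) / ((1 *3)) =-1 / 2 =-0.50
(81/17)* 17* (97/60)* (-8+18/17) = -154521/170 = -908.95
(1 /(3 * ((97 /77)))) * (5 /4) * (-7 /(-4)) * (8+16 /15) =9163 /1746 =5.25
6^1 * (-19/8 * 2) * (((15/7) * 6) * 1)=-2565/7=-366.43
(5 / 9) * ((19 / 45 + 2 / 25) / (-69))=-0.00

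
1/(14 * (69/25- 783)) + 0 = -25/273084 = -0.00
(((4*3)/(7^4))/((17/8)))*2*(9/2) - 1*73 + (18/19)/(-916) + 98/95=-127776393807/1775947670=-71.95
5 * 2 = 10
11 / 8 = 1.38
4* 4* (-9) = -144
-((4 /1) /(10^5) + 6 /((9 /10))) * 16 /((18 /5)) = -500003 /16875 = -29.63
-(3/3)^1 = -1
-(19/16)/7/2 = -19/224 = -0.08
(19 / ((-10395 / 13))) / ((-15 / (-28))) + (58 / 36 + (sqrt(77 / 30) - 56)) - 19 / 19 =-2469551 / 44550 + sqrt(2310) / 30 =-53.83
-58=-58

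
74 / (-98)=-37 / 49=-0.76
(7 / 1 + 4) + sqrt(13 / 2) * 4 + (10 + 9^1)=2 * sqrt(26) + 30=40.20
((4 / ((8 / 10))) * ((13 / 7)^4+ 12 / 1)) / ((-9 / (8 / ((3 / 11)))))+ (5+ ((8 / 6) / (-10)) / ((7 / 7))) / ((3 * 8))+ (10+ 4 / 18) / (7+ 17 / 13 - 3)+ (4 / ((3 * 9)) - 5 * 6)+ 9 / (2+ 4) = -359254507 / 864360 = -415.63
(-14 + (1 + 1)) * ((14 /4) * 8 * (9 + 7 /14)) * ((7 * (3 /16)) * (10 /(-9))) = 4655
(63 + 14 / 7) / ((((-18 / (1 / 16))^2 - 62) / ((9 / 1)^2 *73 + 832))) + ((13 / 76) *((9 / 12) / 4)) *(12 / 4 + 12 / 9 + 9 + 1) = 289727919 / 50392256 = 5.75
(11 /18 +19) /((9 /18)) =353 /9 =39.22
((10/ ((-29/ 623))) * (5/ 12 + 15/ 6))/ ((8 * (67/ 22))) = -1199275/ 46632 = -25.72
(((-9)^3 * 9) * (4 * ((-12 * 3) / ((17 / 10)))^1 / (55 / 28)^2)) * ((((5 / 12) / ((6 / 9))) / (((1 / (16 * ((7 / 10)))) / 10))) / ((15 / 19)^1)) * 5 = 131352689664 / 2057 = 63856436.39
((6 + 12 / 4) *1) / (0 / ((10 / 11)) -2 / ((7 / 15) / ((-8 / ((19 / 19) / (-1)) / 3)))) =-63 / 80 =-0.79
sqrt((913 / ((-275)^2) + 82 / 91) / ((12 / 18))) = 1.17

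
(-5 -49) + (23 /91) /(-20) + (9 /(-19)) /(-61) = -113916797 /2109380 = -54.00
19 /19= 1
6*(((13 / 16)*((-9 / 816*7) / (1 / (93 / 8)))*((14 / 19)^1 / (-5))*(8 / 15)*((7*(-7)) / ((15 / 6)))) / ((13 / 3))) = -2009637 / 1292000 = -1.56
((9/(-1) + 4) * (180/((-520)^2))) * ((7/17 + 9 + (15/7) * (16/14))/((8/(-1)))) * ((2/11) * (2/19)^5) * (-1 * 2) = -360/15523707199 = -0.00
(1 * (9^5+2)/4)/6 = 59051/24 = 2460.46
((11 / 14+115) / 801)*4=3242 / 5607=0.58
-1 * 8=-8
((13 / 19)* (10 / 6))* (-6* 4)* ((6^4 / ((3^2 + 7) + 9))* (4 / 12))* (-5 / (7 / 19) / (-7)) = -44928 / 49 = -916.90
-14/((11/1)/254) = -3556/11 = -323.27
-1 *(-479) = 479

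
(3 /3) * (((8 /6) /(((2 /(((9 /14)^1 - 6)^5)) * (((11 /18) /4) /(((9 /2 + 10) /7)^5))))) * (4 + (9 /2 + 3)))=-3358500344560546875 /397725150592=-8444274.49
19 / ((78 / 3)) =19 / 26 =0.73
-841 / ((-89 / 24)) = 20184 / 89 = 226.79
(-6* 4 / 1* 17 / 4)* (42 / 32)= -1071 / 8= -133.88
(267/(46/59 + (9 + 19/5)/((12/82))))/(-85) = -0.04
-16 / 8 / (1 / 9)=-18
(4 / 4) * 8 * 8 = 64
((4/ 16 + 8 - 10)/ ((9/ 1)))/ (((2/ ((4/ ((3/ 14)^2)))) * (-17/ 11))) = 7546/ 1377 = 5.48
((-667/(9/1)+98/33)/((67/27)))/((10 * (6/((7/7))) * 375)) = -7043/5527500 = -0.00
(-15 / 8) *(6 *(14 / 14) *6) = -135 / 2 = -67.50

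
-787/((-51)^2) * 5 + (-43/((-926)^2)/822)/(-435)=-134055697011373/88609623369480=-1.51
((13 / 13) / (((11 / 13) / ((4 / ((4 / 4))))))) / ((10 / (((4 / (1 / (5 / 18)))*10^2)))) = 5200 / 99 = 52.53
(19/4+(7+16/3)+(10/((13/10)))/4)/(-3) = -2965/468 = -6.34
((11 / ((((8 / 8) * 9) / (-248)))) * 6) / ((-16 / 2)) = 682 / 3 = 227.33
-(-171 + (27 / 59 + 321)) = -8877 / 59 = -150.46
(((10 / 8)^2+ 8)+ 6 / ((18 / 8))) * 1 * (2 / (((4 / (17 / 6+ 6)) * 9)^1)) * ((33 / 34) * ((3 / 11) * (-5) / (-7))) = 1.13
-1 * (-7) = 7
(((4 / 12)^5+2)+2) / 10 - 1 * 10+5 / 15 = -22517 / 2430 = -9.27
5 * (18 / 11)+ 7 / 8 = 797 / 88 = 9.06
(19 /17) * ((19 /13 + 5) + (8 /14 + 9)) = 27721 /1547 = 17.92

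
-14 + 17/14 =-179/14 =-12.79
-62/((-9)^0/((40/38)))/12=-310/57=-5.44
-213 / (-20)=10.65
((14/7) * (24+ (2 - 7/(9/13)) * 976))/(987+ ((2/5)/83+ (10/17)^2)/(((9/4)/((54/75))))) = -425961146000/26637594741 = -15.99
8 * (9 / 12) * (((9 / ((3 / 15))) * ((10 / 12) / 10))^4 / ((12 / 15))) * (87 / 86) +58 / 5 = 332881981 / 220160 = 1512.00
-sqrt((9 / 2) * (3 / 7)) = -3 * sqrt(42) / 14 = -1.39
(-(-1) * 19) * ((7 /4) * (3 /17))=399 /68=5.87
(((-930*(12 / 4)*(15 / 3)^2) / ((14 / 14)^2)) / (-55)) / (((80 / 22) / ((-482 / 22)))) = -336195 / 44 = -7640.80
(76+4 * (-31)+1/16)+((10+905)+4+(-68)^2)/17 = 75649/272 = 278.12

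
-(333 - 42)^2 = -84681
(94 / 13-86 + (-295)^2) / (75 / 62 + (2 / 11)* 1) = 770865282 / 12337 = 62484.01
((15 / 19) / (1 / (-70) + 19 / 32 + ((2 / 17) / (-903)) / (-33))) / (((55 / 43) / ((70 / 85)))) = 782792640 / 892388219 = 0.88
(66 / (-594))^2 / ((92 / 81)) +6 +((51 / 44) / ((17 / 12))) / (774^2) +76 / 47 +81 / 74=63861607285 / 7321490847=8.72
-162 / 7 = -23.14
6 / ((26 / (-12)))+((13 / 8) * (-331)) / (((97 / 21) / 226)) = -132757215 / 5044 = -26319.83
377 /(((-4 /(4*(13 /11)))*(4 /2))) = -4901 /22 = -222.77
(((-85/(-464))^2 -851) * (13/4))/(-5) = 2381725723/4305920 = 553.13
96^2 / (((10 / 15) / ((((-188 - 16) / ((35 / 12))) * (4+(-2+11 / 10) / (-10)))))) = -3460257792 / 875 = -3954580.33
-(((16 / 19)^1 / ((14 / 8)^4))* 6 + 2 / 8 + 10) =-1968683 / 182476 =-10.79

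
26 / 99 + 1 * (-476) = -47098 / 99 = -475.74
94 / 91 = 1.03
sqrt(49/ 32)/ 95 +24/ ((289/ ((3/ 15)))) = 7*sqrt(2)/ 760 +24/ 1445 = 0.03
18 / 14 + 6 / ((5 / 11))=507 / 35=14.49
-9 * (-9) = 81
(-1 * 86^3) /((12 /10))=-1590140 /3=-530046.67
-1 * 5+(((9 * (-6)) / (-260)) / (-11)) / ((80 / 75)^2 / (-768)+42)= -40542715 / 8107814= -5.00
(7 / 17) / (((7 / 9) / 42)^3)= 1102248 / 17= 64838.12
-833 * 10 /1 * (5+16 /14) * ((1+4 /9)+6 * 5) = -14481110 /9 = -1609012.22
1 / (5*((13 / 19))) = 19 / 65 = 0.29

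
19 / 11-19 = -190 / 11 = -17.27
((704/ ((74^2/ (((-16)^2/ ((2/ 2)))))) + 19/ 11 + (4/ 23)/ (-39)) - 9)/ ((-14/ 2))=-346267876/ 94555461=-3.66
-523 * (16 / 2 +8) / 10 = -4184 / 5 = -836.80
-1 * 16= -16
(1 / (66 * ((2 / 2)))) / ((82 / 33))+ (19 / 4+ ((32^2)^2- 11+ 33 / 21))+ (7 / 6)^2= 10833853019 / 10332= 1048572.69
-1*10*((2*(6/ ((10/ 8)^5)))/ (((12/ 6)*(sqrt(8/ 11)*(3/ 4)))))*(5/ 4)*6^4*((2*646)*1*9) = -15431565312*sqrt(22)/ 125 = -579043657.11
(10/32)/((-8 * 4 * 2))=-5/1024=-0.00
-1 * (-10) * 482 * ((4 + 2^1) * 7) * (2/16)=25305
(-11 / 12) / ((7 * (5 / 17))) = -187 / 420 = -0.45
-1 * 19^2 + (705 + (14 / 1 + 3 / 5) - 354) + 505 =2548 / 5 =509.60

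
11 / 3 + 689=2078 / 3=692.67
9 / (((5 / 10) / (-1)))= -18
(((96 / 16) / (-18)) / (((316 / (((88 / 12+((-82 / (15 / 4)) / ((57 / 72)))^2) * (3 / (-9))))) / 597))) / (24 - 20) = 2075040461 / 51334200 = 40.42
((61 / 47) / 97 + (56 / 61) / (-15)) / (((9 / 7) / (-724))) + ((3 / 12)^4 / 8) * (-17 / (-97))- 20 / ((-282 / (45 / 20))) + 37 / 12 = 2319898902581 / 76888811520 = 30.17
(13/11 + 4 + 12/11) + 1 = 80/11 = 7.27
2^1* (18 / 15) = 12 / 5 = 2.40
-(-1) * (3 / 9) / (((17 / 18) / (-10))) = -60 / 17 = -3.53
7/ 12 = 0.58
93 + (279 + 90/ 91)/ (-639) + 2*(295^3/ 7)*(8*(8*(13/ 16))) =2464343219042/ 6461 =381418235.42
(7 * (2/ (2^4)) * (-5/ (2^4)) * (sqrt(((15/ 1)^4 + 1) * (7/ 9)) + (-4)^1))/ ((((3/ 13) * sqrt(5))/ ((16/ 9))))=91 * sqrt(5) * (12 - sqrt(354382))/ 648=-183.17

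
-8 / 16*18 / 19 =-9 / 19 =-0.47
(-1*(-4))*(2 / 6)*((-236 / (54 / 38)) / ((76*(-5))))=236 / 405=0.58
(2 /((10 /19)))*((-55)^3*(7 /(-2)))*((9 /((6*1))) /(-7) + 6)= 51210225 /4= 12802556.25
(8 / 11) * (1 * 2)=1.45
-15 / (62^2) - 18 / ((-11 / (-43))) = -2975421 / 42284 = -70.37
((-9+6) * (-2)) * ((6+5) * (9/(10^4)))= 297/5000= 0.06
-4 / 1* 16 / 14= -32 / 7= -4.57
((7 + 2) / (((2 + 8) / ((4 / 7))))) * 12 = 216 / 35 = 6.17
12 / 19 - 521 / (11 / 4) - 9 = -41345 / 209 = -197.82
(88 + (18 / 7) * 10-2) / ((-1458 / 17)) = -6647 / 5103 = -1.30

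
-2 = -2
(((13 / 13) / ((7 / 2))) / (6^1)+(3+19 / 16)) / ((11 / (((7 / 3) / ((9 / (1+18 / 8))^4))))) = 40642303 / 2660511744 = 0.02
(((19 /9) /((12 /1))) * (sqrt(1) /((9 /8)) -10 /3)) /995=-0.00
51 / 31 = 1.65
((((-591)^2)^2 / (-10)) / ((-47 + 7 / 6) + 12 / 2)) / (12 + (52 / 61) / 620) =692090211819753 / 27120047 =25519506.36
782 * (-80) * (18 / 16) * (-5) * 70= 24633000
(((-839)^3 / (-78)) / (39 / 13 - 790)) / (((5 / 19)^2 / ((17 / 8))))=-3624449105503 / 12277200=-295217.89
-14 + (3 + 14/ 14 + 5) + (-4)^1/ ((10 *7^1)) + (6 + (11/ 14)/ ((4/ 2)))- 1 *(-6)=1027/ 140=7.34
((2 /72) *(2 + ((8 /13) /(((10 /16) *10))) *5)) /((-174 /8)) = -6 /1885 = -0.00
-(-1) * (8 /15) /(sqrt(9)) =8 /45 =0.18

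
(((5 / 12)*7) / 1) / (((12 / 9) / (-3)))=-105 / 16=-6.56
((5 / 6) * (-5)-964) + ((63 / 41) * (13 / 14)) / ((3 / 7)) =-118675 / 123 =-964.84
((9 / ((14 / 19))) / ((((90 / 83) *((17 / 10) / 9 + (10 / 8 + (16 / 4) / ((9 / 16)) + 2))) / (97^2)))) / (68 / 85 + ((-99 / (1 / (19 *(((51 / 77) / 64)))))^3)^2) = 85687053709901226311680 / 464141268617878377769211071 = 0.00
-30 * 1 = -30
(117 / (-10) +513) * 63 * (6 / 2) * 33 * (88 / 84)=16377471 / 5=3275494.20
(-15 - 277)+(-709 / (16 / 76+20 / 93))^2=1569350229641 / 565504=2775135.51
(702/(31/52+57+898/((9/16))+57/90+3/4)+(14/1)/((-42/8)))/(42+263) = -6515374/886107045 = -0.01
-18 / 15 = -6 / 5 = -1.20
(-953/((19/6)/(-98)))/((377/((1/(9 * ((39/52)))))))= 747152/64467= 11.59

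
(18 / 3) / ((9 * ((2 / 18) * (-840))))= -1 / 140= -0.01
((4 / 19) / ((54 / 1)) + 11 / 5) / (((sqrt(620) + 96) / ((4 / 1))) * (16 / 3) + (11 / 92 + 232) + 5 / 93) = 49683345510908 / 8050539140262495 - 367847674496 * sqrt(155) / 8050539140262495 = 0.01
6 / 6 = 1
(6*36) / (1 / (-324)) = -69984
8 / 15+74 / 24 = 217 / 60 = 3.62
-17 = -17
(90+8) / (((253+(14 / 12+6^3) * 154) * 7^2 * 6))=1 / 101090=0.00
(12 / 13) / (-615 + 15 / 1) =-1 / 650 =-0.00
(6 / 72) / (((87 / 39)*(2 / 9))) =0.17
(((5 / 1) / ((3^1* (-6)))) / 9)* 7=-35 / 162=-0.22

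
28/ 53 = 0.53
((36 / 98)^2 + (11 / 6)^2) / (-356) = -302185 / 30771216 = -0.01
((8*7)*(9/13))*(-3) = -1512/13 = -116.31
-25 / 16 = -1.56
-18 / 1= -18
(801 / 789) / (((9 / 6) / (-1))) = -178 / 263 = -0.68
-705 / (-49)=705 / 49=14.39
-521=-521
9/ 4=2.25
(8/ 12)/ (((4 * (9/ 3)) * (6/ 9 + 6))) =1/ 120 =0.01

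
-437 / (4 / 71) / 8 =-31027 / 32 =-969.59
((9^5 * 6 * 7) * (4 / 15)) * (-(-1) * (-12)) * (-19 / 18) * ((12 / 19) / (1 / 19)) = 502625088 / 5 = 100525017.60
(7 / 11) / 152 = 7 / 1672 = 0.00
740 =740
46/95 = 0.48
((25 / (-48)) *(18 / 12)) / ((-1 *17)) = 25 / 544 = 0.05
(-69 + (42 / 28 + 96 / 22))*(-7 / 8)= 9723 / 176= 55.24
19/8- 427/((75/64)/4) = -873071/600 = -1455.12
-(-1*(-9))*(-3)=27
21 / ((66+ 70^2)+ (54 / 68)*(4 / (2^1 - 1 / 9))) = 6069 / 1435660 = 0.00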